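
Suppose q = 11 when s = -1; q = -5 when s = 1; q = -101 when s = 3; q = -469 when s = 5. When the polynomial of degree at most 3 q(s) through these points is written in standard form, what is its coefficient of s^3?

-4

Build the Lagrange basis polynomials:
L_0(s) = (s - 1)(s - 3)(s - 5) / [-48] = -(1/48)s^3 + (3/16)s^2 - (23/48)s + 5/16
L_1(s) = (s + 1)(s - 3)(s - 5) / [16] = (1/16)s^3 - (7/16)s^2 + (7/16)s + 15/16
L_2(s) = (s + 1)(s - 1)(s - 5) / [-16] = -(1/16)s^3 + (5/16)s^2 + (1/16)s - 5/16
L_3(s) = (s + 1)(s - 1)(s - 3) / [48] = (1/48)s^3 - (1/16)s^2 - (1/48)s + 1/16
q(s) = 11·L_0 + (-5)·L_1 + (-101)·L_2 + (-469)·L_3
Only the coefficient of s^3 is needed; take it from each L_i and combine:
11·(-1/48) + (-5)·(1/16) + (-101)·(-1/16) + (-469)·(1/48) = -4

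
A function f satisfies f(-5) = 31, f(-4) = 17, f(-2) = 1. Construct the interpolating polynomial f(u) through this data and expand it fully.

f(u) = 2u^2 + 4u + 1

Newton's divided differences:
f[-5,-4] = (17 - 31) / (-4 - (-5)) = -14
f[-4,-2] = (1 - 17) / (-2 - (-4)) = -8
f[-5,-4,-2] = (-8 - (-14)) / (-2 - (-5)) = 2
f(u) = 31 + (-14)·(u + 5) + 2·(u + 5)(u + 4)
Expanding: f(u) = 2u^2 + 4u + 1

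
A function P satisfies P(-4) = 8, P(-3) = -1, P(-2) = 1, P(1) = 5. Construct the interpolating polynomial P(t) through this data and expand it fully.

P(t) = -(17/15)t^3 - (47/10)t^2 + (1/30)t + 54/5

Newton's divided differences:
P[-4,-3] = (-1 - 8) / (-3 - (-4)) = -9
P[-3,-2] = (1 - (-1)) / (-2 - (-3)) = 2
P[-2,1] = (5 - 1) / (1 - (-2)) = 4/3
P[-4,-3,-2] = (2 - (-9)) / (-2 - (-4)) = 11/2
P[-3,-2,1] = (4/3 - 2) / (1 - (-3)) = -1/6
P[-4,-3,-2,1] = (-1/6 - 11/2) / (1 - (-4)) = -17/15
P(t) = 8 + (-9)·(t + 4) + (11/2)·(t + 4)(t + 3) + (-17/15)·(t + 4)(t + 3)(t + 2)
Expanding: P(t) = -(17/15)t^3 - (47/10)t^2 + (1/30)t + 54/5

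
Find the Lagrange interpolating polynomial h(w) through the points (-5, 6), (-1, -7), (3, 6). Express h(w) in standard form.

Build the Lagrange basis polynomials:
L_0(w) = (w + 1)(w - 3) / [32] = (1/32)w^2 - (1/16)w - 3/32
L_1(w) = (w + 5)(w - 3) / [-16] = -(1/16)w^2 - (1/8)w + 15/16
L_2(w) = (w + 5)(w + 1) / [32] = (1/32)w^2 + (3/16)w + 5/32
h(w) = 6·L_0 + (-7)·L_1 + 6·L_2
  6·L_0(w) = (3/16)w^2 - (3/8)w - 9/16
  (-7)·L_1(w) = (7/16)w^2 + (7/8)w - 105/16
  6·L_2(w) = (3/16)w^2 + (9/8)w + 15/16
Adding term by term: (13/16)w^2 + (13/8)w - 99/16

h(w) = (13/16)w^2 + (13/8)w - 99/16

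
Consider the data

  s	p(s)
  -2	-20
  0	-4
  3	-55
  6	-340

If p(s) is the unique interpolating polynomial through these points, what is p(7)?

-515

L_0(7) = (7)·(4)·(1)/[(-2)·(-5)·(-8)] = -7/20
L_1(7) = (9)·(4)·(1)/[(2)·(-3)·(-6)] = 1
L_2(7) = (9)·(7)·(1)/[(5)·(3)·(-3)] = -7/5
L_3(7) = (9)·(7)·(4)/[(8)·(6)·(3)] = 7/4
Sum: (-20)·(-7/20) + (-4)·(1) + (-55)·(-7/5) + (-340)·(7/4) = -515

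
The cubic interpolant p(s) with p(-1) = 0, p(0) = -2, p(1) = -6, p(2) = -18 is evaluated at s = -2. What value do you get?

Evaluate each Lagrange basis at s = -2:
L_0(-2) = (-2)·(-3)·(-4)/[(-1)·(-2)·(-3)] = 4
L_1(-2) = (-1)·(-3)·(-4)/[(1)·(-1)·(-2)] = -6
L_2(-2) = (-1)·(-2)·(-4)/[(2)·(1)·(-1)] = 4
L_3(-2) = (-1)·(-2)·(-3)/[(3)·(2)·(1)] = -1
Sum: 0 + (-2)·(-6) + (-6)·(4) + (-18)·(-1) = 6

6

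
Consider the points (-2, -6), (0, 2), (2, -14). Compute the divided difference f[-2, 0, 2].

-3

f[-2,0] = (2 - (-6)) / (0 - (-2)) = 4
f[0,2] = (-14 - 2) / (2 - 0) = -8
f[-2,0,2] = (-8 - 4) / (2 - (-2)) = -3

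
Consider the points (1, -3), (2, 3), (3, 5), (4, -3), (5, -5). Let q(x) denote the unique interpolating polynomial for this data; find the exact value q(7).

183

L_0(7) = (5)·(4)·(3)·(2)/[(-1)·(-2)·(-3)·(-4)] = 5
L_1(7) = (6)·(4)·(3)·(2)/[(1)·(-1)·(-2)·(-3)] = -24
L_2(7) = (6)·(5)·(3)·(2)/[(2)·(1)·(-1)·(-2)] = 45
L_3(7) = (6)·(5)·(4)·(2)/[(3)·(2)·(1)·(-1)] = -40
L_4(7) = (6)·(5)·(4)·(3)/[(4)·(3)·(2)·(1)] = 15
Sum: (-3)·(5) + 3·(-24) + 5·(45) + (-3)·(-40) + (-5)·(15) = 183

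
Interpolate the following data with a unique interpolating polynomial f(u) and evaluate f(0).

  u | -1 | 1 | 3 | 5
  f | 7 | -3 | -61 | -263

2

Evaluate each Lagrange basis at u = 0:
L_0(0) = (-1)·(-3)·(-5)/[(-2)·(-4)·(-6)] = 5/16
L_1(0) = (1)·(-3)·(-5)/[(2)·(-2)·(-4)] = 15/16
L_2(0) = (1)·(-1)·(-5)/[(4)·(2)·(-2)] = -5/16
L_3(0) = (1)·(-1)·(-3)/[(6)·(4)·(2)] = 1/16
Sum: 7·(5/16) + (-3)·(15/16) + (-61)·(-5/16) + (-263)·(1/16) = 2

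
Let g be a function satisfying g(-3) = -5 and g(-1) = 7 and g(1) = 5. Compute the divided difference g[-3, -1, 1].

-7/4

g[-3,-1] = (7 - (-5)) / (-1 - (-3)) = 6
g[-1,1] = (5 - 7) / (1 - (-1)) = -1
g[-3,-1,1] = (-1 - 6) / (1 - (-3)) = -7/4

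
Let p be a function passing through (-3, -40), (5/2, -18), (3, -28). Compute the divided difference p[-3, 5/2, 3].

p[-3,5/2] = (-18 - (-40)) / (5/2 - (-3)) = 4
p[5/2,3] = (-28 - (-18)) / (3 - 5/2) = -20
p[-3,5/2,3] = (-20 - 4) / (3 - (-3)) = -4

-4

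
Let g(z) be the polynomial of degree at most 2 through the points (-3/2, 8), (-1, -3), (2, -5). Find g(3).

Using Newton's divided-difference form:
g[-3/2,-1] = (-3 - 8) / (-1 - (-3/2)) = -22
g[-1,2] = (-5 - (-3)) / (2 - (-1)) = -2/3
g[-3/2,-1,2] = (-2/3 - (-22)) / (2 - (-3/2)) = 128/21
g(3) = 8 + (-22)·(9/2) + (128/21)·(9/2)·(4) = 131/7

131/7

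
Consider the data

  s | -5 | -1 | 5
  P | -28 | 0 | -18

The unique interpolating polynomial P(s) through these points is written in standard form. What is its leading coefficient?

The leading coefficient equals the top divided difference P[-5,-1,5].
P[-5,-1] = (0 - (-28)) / (-1 - (-5)) = 7
P[-1,5] = (-18 - 0) / (5 - (-1)) = -3
P[-5,-1,5] = (-3 - 7) / (5 - (-5)) = -1

-1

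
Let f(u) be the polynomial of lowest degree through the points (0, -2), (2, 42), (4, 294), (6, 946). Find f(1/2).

L_0(1/2) = (-3/2)·(-7/2)·(-11/2)/[(-2)·(-4)·(-6)] = 77/128
L_1(1/2) = (1/2)·(-7/2)·(-11/2)/[(2)·(-2)·(-4)] = 77/128
L_2(1/2) = (1/2)·(-3/2)·(-11/2)/[(4)·(2)·(-2)] = -33/128
L_3(1/2) = (1/2)·(-3/2)·(-7/2)/[(6)·(4)·(2)] = 7/128
Sum: (-2)·(77/128) + 42·(77/128) + 294·(-33/128) + 946·(7/128) = 0

0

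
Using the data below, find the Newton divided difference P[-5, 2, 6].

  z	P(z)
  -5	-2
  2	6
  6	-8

-65/154

P[-5,2] = (6 - (-2)) / (2 - (-5)) = 8/7
P[2,6] = (-8 - 6) / (6 - 2) = -7/2
P[-5,2,6] = (-7/2 - 8/7) / (6 - (-5)) = -65/154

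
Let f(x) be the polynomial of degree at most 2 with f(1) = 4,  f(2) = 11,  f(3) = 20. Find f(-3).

Evaluate each Lagrange basis at x = -3:
L_0(-3) = (-5)·(-6)/[(-1)·(-2)] = 15
L_1(-3) = (-4)·(-6)/[(1)·(-1)] = -24
L_2(-3) = (-4)·(-5)/[(2)·(1)] = 10
Sum: 4·(15) + 11·(-24) + 20·(10) = -4

-4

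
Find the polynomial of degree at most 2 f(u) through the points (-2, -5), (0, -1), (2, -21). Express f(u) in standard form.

L_0(u) = u(u - 2) / [8] = (1/8)u^2 - (1/4)u
L_1(u) = (u + 2)(u - 2) / [-4] = -(1/4)u^2 + 1
L_2(u) = (u + 2)u / [8] = (1/8)u^2 + (1/4)u
f(u) = (-5)·L_0 + (-1)·L_1 + (-21)·L_2
  (-5)·L_0(u) = -(5/8)u^2 + (5/4)u
  (-1)·L_1(u) = (1/4)u^2 - 1
  (-21)·L_2(u) = -(21/8)u^2 - (21/4)u
Adding term by term: -3u^2 - 4u - 1

f(u) = -3u^2 - 4u - 1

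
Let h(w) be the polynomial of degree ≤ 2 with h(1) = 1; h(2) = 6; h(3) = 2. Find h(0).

-13

Evaluate each Lagrange basis at w = 0:
L_0(0) = (-2)·(-3)/[(-1)·(-2)] = 3
L_1(0) = (-1)·(-3)/[(1)·(-1)] = -3
L_2(0) = (-1)·(-2)/[(2)·(1)] = 1
Sum: 1·(3) + 6·(-3) + 2·(1) = -13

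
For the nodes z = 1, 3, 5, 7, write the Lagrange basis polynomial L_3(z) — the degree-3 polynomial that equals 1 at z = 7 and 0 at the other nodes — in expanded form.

L_3(z) = (1/48)z^3 - (3/16)z^2 + (23/48)z - 5/16

L_3(z) = (z - 1)(z - 3)(z - 5) / [(6)·(4)·(2)]
       = (z^3 - 9z^2 + 23z - 15) / (48)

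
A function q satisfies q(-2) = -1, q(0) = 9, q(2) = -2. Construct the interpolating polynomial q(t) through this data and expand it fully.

Newton's divided differences:
q[-2,0] = (9 - (-1)) / (0 - (-2)) = 5
q[0,2] = (-2 - 9) / (2 - 0) = -11/2
q[-2,0,2] = (-11/2 - 5) / (2 - (-2)) = -21/8
q(t) = -1 + 5·(t + 2) + (-21/8)·(t + 2)t
Expanding: q(t) = -(21/8)t^2 - (1/4)t + 9

q(t) = -(21/8)t^2 - (1/4)t + 9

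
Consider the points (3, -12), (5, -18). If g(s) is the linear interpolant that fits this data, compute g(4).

-15

Evaluate each Lagrange basis at s = 4:
L_0(4) = (-1)/[(-2)] = 1/2
L_1(4) = (1)/[(2)] = 1/2
Sum: (-12)·(1/2) + (-18)·(1/2) = -15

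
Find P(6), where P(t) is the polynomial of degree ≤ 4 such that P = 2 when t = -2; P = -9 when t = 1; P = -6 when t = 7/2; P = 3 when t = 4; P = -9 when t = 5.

Evaluate each Lagrange basis at t = 6:
L_0(6) = (5)·(5/2)·(2)·(1)/[(-3)·(-11/2)·(-6)·(-7)] = 25/693
L_1(6) = (8)·(5/2)·(2)·(1)/[(3)·(-5/2)·(-3)·(-4)] = -4/9
L_2(6) = (8)·(5)·(2)·(1)/[(11/2)·(5/2)·(-1/2)·(-3/2)] = 256/33
L_3(6) = (8)·(5)·(5/2)·(1)/[(6)·(3)·(1/2)·(-1)] = -100/9
L_4(6) = (8)·(5)·(5/2)·(2)/[(7)·(4)·(3/2)·(1)] = 100/21
Sum: 2·(25/693) + (-9)·(-4/9) + (-6)·(256/33) + 3·(-100/9) + (-9)·(100/21) = -82234/693

-82234/693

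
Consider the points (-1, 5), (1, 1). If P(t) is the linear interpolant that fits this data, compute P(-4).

11

Evaluate each Lagrange basis at t = -4:
L_0(-4) = (-5)/[(-2)] = 5/2
L_1(-4) = (-3)/[(2)] = -3/2
Sum: 5·(5/2) + 1·(-3/2) = 11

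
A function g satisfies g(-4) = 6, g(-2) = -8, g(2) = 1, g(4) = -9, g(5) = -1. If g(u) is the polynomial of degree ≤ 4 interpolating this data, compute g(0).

211/54

L_0(0) = (2)·(-2)·(-4)·(-5)/[(-2)·(-6)·(-8)·(-9)] = -5/54
L_1(0) = (4)·(-2)·(-4)·(-5)/[(2)·(-4)·(-6)·(-7)] = 10/21
L_2(0) = (4)·(2)·(-4)·(-5)/[(6)·(4)·(-2)·(-3)] = 10/9
L_3(0) = (4)·(2)·(-2)·(-5)/[(8)·(6)·(2)·(-1)] = -5/6
L_4(0) = (4)·(2)·(-2)·(-4)/[(9)·(7)·(3)·(1)] = 64/189
Sum: 6·(-5/54) + (-8)·(10/21) + 1·(10/9) + (-9)·(-5/6) + (-1)·(64/189) = 211/54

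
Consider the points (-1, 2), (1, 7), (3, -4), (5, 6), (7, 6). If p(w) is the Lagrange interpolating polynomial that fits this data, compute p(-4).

L_0(-4) = (-5)·(-7)·(-9)·(-11)/[(-2)·(-4)·(-6)·(-8)] = 1155/128
L_1(-4) = (-3)·(-7)·(-9)·(-11)/[(2)·(-2)·(-4)·(-6)] = -693/32
L_2(-4) = (-3)·(-5)·(-9)·(-11)/[(4)·(2)·(-2)·(-4)] = 1485/64
L_3(-4) = (-3)·(-5)·(-7)·(-11)/[(6)·(4)·(2)·(-2)] = -385/32
L_4(-4) = (-3)·(-5)·(-7)·(-9)/[(8)·(6)·(4)·(2)] = 315/128
Sum: 2·(1155/128) + 7·(-693/32) + (-4)·(1485/64) + 6·(-385/32) + 6·(315/128) = -9081/32

-9081/32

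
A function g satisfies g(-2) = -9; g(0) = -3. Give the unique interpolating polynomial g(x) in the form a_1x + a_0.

L_0(x) = x / [-2] = -(1/2)x
L_1(x) = (x + 2) / [2] = (1/2)x + 1
g(x) = (-9)·L_0 + (-3)·L_1
  (-9)·L_0(x) = (9/2)x
  (-3)·L_1(x) = -(3/2)x - 3
Adding term by term: 3x - 3

g(x) = 3x - 3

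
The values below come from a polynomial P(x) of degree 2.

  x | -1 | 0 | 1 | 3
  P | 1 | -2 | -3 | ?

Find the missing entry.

1

The 3 known values determine P uniquely (degree ≤ 2).
Evaluate each Lagrange basis at x = 3:
L_0(3) = (3)·(2)/[(-1)·(-2)] = 3
L_1(3) = (4)·(2)/[(1)·(-1)] = -8
L_2(3) = (4)·(3)/[(2)·(1)] = 6
Sum: 1·(3) + (-2)·(-8) + (-3)·(6) = 1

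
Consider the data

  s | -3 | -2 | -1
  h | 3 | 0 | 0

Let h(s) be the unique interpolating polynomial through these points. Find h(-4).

9

Using Newton's divided-difference form:
h[-3,-2] = (0 - 3) / (-2 - (-3)) = -3
h[-2,-1] = (0 - 0) / (-1 - (-2)) = 0
h[-3,-2,-1] = (0 - (-3)) / (-1 - (-3)) = 3/2
h(-4) = 3 + (-3)·(-1) + (3/2)·(-1)·(-2) = 9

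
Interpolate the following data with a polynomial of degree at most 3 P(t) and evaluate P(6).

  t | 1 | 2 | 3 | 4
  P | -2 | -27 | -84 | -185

-567

Evaluate each Lagrange basis at t = 6:
L_0(6) = (4)·(3)·(2)/[(-1)·(-2)·(-3)] = -4
L_1(6) = (5)·(3)·(2)/[(1)·(-1)·(-2)] = 15
L_2(6) = (5)·(4)·(2)/[(2)·(1)·(-1)] = -20
L_3(6) = (5)·(4)·(3)/[(3)·(2)·(1)] = 10
Sum: (-2)·(-4) + (-27)·(15) + (-84)·(-20) + (-185)·(10) = -567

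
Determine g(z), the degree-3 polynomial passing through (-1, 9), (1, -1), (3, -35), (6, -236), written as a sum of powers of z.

Build the Lagrange basis polynomials:
L_0(z) = (z - 1)(z - 3)(z - 6) / [-56] = -(1/56)z^3 + (5/28)z^2 - (27/56)z + 9/28
L_1(z) = (z + 1)(z - 3)(z - 6) / [20] = (1/20)z^3 - (2/5)z^2 + (9/20)z + 9/10
L_2(z) = (z + 1)(z - 1)(z - 6) / [-24] = -(1/24)z^3 + (1/4)z^2 + (1/24)z - 1/4
L_3(z) = (z + 1)(z - 1)(z - 3) / [105] = (1/105)z^3 - (1/35)z^2 - (1/105)z + 1/35
g(z) = 9·L_0 + (-1)·L_1 + (-35)·L_2 + (-236)·L_3
  9·L_0(z) = -(9/56)z^3 + (45/28)z^2 - (243/56)z + 81/28
  (-1)·L_1(z) = -(1/20)z^3 + (2/5)z^2 - (9/20)z - 9/10
  (-35)·L_2(z) = (35/24)z^3 - (35/4)z^2 - (35/24)z + 35/4
  (-236)·L_3(z) = -(236/105)z^3 + (236/35)z^2 + (236/105)z - 236/35
Adding term by term: -z^3 - 4z + 4

g(z) = -z^3 - 4z + 4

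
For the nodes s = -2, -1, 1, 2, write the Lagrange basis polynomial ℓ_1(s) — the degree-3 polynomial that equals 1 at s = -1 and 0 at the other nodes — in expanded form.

ℓ_1(s) = (1/6)s^3 - (1/6)s^2 - (2/3)s + 2/3

ℓ_1(s) = (s + 2)(s - 1)(s - 2) / [(1)·(-2)·(-3)]
       = (s^3 - s^2 - 4s + 4) / (6)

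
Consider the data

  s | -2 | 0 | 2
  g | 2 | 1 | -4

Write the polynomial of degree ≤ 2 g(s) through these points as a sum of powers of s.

L_0(s) = s(s - 2) / [8] = (1/8)s^2 - (1/4)s
L_1(s) = (s + 2)(s - 2) / [-4] = -(1/4)s^2 + 1
L_2(s) = (s + 2)s / [8] = (1/8)s^2 + (1/4)s
g(s) = 2·L_0 + 1·L_1 + (-4)·L_2
  2·L_0(s) = (1/4)s^2 - (1/2)s
  1·L_1(s) = -(1/4)s^2 + 1
  (-4)·L_2(s) = -(1/2)s^2 - s
Adding term by term: -(1/2)s^2 - (3/2)s + 1

g(s) = -(1/2)s^2 - (3/2)s + 1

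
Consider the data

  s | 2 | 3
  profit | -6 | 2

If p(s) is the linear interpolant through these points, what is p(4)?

Evaluate each Lagrange basis at s = 4:
L_0(4) = (1)/[(-1)] = -1
L_1(4) = (2)/[(1)] = 2
Sum: (-6)·(-1) + 2·(2) = 10

10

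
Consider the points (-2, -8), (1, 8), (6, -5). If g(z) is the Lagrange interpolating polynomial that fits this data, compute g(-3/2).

L_0(-3/2) = (-5/2)·(-15/2)/[(-3)·(-8)] = 25/32
L_1(-3/2) = (1/2)·(-15/2)/[(3)·(-5)] = 1/4
L_2(-3/2) = (1/2)·(-5/2)/[(8)·(5)] = -1/32
Sum: (-8)·(25/32) + 8·(1/4) + (-5)·(-1/32) = -131/32

-131/32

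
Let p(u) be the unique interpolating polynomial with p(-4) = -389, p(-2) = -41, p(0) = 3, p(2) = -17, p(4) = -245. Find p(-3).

-147

Using Newton's divided-difference form:
p[-4,-2] = (-41 - (-389)) / (-2 - (-4)) = 174
p[-2,0] = (3 - (-41)) / (0 - (-2)) = 22
p[0,2] = (-17 - 3) / (2 - 0) = -10
p[2,4] = (-245 - (-17)) / (4 - 2) = -114
p[-4,-2,0] = (22 - 174) / (0 - (-4)) = -38
p[-2,0,2] = (-10 - 22) / (2 - (-2)) = -8
p[0,2,4] = (-114 - (-10)) / (4 - 0) = -26
p[-4,-2,0,2] = (-8 - (-38)) / (2 - (-4)) = 5
p[-2,0,2,4] = (-26 - (-8)) / (4 - (-2)) = -3
p[-4,-2,0,2,4] = (-3 - 5) / (4 - (-4)) = -1
p(-3) = -389 + 174·(1) + (-38)·(1)·(-1) + 5·(1)·(-1)·(-3) + (-1)·(1)·(-1)·(-3)·(-5) = -147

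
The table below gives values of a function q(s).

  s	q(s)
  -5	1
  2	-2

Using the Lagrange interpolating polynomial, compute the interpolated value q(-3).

Evaluate each Lagrange basis at s = -3:
L_0(-3) = (-5)/[(-7)] = 5/7
L_1(-3) = (2)/[(7)] = 2/7
Sum: 1·(5/7) + (-2)·(2/7) = 1/7

1/7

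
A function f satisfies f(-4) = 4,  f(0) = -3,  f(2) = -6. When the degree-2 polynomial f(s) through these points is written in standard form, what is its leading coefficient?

1/24

The leading coefficient equals the top divided difference f[-4,0,2].
f[-4,0] = (-3 - 4) / (0 - (-4)) = -7/4
f[0,2] = (-6 - (-3)) / (2 - 0) = -3/2
f[-4,0,2] = (-3/2 - (-7/4)) / (2 - (-4)) = 1/24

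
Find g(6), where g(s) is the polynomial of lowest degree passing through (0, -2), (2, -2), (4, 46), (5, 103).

L_0(6) = (4)·(2)·(1)/[(-2)·(-4)·(-5)] = -1/5
L_1(6) = (6)·(2)·(1)/[(2)·(-2)·(-3)] = 1
L_2(6) = (6)·(4)·(1)/[(4)·(2)·(-1)] = -3
L_3(6) = (6)·(4)·(2)/[(5)·(3)·(1)] = 16/5
Sum: (-2)·(-1/5) + (-2)·(1) + 46·(-3) + 103·(16/5) = 190

190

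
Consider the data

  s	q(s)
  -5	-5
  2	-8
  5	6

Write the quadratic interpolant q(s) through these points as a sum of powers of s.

q(s) = (107/210)s^2 + (11/10)s - 257/21

Newton's divided differences:
q[-5,2] = (-8 - (-5)) / (2 - (-5)) = -3/7
q[2,5] = (6 - (-8)) / (5 - 2) = 14/3
q[-5,2,5] = (14/3 - (-3/7)) / (5 - (-5)) = 107/210
q(s) = -5 + (-3/7)·(s + 5) + (107/210)·(s + 5)(s - 2)
Expanding: q(s) = (107/210)s^2 + (11/10)s - 257/21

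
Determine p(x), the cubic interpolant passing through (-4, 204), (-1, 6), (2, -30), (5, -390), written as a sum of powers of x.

Newton's divided differences:
p[-4,-1] = (6 - 204) / (-1 - (-4)) = -66
p[-1,2] = (-30 - 6) / (2 - (-1)) = -12
p[2,5] = (-390 - (-30)) / (5 - 2) = -120
p[-4,-1,2] = (-12 - (-66)) / (2 - (-4)) = 9
p[-1,2,5] = (-120 - (-12)) / (5 - (-1)) = -18
p[-4,-1,2,5] = (-18 - 9) / (5 - (-4)) = -3
p(x) = 204 + (-66)·(x + 4) + 9·(x + 4)(x + 1) + (-3)·(x + 4)(x + 1)(x - 2)
Expanding: p(x) = -3x^3 - 3x

p(x) = -3x^3 - 3x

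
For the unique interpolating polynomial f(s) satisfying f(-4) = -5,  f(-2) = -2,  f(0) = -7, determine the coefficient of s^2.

The leading coefficient equals the top divided difference f[-4,-2,0].
f[-4,-2] = (-2 - (-5)) / (-2 - (-4)) = 3/2
f[-2,0] = (-7 - (-2)) / (0 - (-2)) = -5/2
f[-4,-2,0] = (-5/2 - 3/2) / (0 - (-4)) = -1

-1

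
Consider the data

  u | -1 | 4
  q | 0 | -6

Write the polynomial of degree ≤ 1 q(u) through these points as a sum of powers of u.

Build the Lagrange basis polynomials:
L_0(u) = (u - 4) / [-5] = -(1/5)u + 4/5
L_1(u) = (u + 1) / [5] = (1/5)u + 1/5
q(u) = 0·L_0 + (-6)·L_1
  0·L_0(u) = 0
  (-6)·L_1(u) = -(6/5)u - 6/5
Adding term by term: -(6/5)u - 6/5

q(u) = -(6/5)u - 6/5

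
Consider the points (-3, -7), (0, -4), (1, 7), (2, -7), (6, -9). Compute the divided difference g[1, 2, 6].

27/10

g[1,2] = (-7 - 7) / (2 - 1) = -14
g[2,6] = (-9 - (-7)) / (6 - 2) = -1/2
g[1,2,6] = (-1/2 - (-14)) / (6 - 1) = 27/10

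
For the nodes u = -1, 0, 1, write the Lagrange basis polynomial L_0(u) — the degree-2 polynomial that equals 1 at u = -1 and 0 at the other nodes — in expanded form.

L_0(u) = u(u - 1) / [(-1)·(-2)]
       = (u^2 - u) / (2)

L_0(u) = (1/2)u^2 - (1/2)u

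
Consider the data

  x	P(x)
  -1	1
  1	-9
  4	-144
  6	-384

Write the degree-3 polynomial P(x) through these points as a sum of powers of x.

Build the Lagrange basis polynomials:
L_0(x) = (x - 1)(x - 4)(x - 6) / [-70] = -(1/70)x^3 + (11/70)x^2 - (17/35)x + 12/35
L_1(x) = (x + 1)(x - 4)(x - 6) / [30] = (1/30)x^3 - (3/10)x^2 + (7/15)x + 4/5
L_2(x) = (x + 1)(x - 1)(x - 6) / [-30] = -(1/30)x^3 + (1/5)x^2 + (1/30)x - 1/5
L_3(x) = (x + 1)(x - 1)(x - 4) / [70] = (1/70)x^3 - (2/35)x^2 - (1/70)x + 2/35
P(x) = 1·L_0 + (-9)·L_1 + (-144)·L_2 + (-384)·L_3
  1·L_0(x) = -(1/70)x^3 + (11/70)x^2 - (17/35)x + 12/35
  (-9)·L_1(x) = -(3/10)x^3 + (27/10)x^2 - (21/5)x - 36/5
  (-144)·L_2(x) = (24/5)x^3 - (144/5)x^2 - (24/5)x + 144/5
  (-384)·L_3(x) = -(192/35)x^3 + (768/35)x^2 + (192/35)x - 768/35
Adding term by term: -x^3 - 4x^2 - 4x

P(x) = -x^3 - 4x^2 - 4x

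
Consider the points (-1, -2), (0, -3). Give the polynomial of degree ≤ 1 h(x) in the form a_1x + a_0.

Build the Lagrange basis polynomials:
L_0(x) = x / [-1] = -x
L_1(x) = (x + 1) / [1] = x + 1
h(x) = (-2)·L_0 + (-3)·L_1
  (-2)·L_0(x) = 2x
  (-3)·L_1(x) = -3x - 3
Adding term by term: -x - 3

h(x) = -x - 3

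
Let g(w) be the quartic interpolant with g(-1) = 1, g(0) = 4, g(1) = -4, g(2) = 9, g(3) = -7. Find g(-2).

L_0(-2) = (-2)·(-3)·(-4)·(-5)/[(-1)·(-2)·(-3)·(-4)] = 5
L_1(-2) = (-1)·(-3)·(-4)·(-5)/[(1)·(-1)·(-2)·(-3)] = -10
L_2(-2) = (-1)·(-2)·(-4)·(-5)/[(2)·(1)·(-1)·(-2)] = 10
L_3(-2) = (-1)·(-2)·(-3)·(-5)/[(3)·(2)·(1)·(-1)] = -5
L_4(-2) = (-1)·(-2)·(-3)·(-4)/[(4)·(3)·(2)·(1)] = 1
Sum: 1·(5) + 4·(-10) + (-4)·(10) + 9·(-5) + (-7)·(1) = -127

-127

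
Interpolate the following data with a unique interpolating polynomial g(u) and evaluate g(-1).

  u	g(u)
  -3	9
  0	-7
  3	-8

-10/3

Evaluate each Lagrange basis at u = -1:
L_0(-1) = (-1)·(-4)/[(-3)·(-6)] = 2/9
L_1(-1) = (2)·(-4)/[(3)·(-3)] = 8/9
L_2(-1) = (2)·(-1)/[(6)·(3)] = -1/9
Sum: 9·(2/9) + (-7)·(8/9) + (-8)·(-1/9) = -10/3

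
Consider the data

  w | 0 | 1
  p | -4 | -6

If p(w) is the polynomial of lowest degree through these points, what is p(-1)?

-2

L_0(-1) = (-2)/[(-1)] = 2
L_1(-1) = (-1)/[(1)] = -1
Sum: (-4)·(2) + (-6)·(-1) = -2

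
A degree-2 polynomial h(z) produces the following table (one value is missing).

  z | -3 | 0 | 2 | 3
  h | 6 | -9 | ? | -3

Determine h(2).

The 3 known values determine h uniquely (degree ≤ 2).
Evaluate each Lagrange basis at z = 2:
L_0(2) = (2)·(-1)/[(-3)·(-6)] = -1/9
L_1(2) = (5)·(-1)/[(3)·(-3)] = 5/9
L_2(2) = (5)·(2)/[(6)·(3)] = 5/9
Sum: 6·(-1/9) + (-9)·(5/9) + (-3)·(5/9) = -22/3

-22/3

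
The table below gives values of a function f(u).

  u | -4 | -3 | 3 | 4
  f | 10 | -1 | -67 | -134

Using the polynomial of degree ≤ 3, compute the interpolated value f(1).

L_0(1) = (4)·(-2)·(-3)/[(-1)·(-7)·(-8)] = -3/7
L_1(1) = (5)·(-2)·(-3)/[(1)·(-6)·(-7)] = 5/7
L_2(1) = (5)·(4)·(-3)/[(7)·(6)·(-1)] = 10/7
L_3(1) = (5)·(4)·(-2)/[(8)·(7)·(1)] = -5/7
Sum: 10·(-3/7) + (-1)·(5/7) + (-67)·(10/7) + (-134)·(-5/7) = -5

-5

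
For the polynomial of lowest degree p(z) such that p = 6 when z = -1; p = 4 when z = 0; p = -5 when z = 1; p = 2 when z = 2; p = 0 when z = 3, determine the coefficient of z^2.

-3/2

Build the Lagrange basis polynomials:
L_0(z) = z(z - 1)(z - 2)(z - 3) / [24] = (1/24)z^4 - (1/4)z^3 + (11/24)z^2 - (1/4)z
L_1(z) = (z + 1)(z - 1)(z - 2)(z - 3) / [-6] = -(1/6)z^4 + (5/6)z^3 - (5/6)z^2 - (5/6)z + 1
L_2(z) = (z + 1)z(z - 2)(z - 3) / [4] = (1/4)z^4 - z^3 + (1/4)z^2 + (3/2)z
L_3(z) = (z + 1)z(z - 1)(z - 3) / [-6] = -(1/6)z^4 + (1/2)z^3 + (1/6)z^2 - (1/2)z
L_4(z) = (z + 1)z(z - 1)(z - 2) / [24] = (1/24)z^4 - (1/12)z^3 - (1/24)z^2 + (1/12)z
p(z) = 6·L_0 + 4·L_1 + (-5)·L_2 + 2·L_3 + 0·L_4
Only the coefficient of z^2 is needed; take it from each L_i and combine:
6·(11/24) + 4·(-5/6) + (-5)·(1/4) + 2·(1/6) + 0·(-1/24) = -3/2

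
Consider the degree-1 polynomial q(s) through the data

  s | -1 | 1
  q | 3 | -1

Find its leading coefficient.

-2

Build the Lagrange basis polynomials:
L_0(s) = (s - 1) / [-2] = -(1/2)s + 1/2
L_1(s) = (s + 1) / [2] = (1/2)s + 1/2
q(s) = 3·L_0 + (-1)·L_1
Only the coefficient of s is needed; take it from each L_i and combine:
3·(-1/2) + (-1)·(1/2) = -2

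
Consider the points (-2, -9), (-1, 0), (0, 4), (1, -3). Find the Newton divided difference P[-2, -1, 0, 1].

P[-2,-1] = (0 - (-9)) / (-1 - (-2)) = 9
P[-1,0] = (4 - 0) / (0 - (-1)) = 4
P[0,1] = (-3 - 4) / (1 - 0) = -7
P[-2,-1,0] = (4 - 9) / (0 - (-2)) = -5/2
P[-1,0,1] = (-7 - 4) / (1 - (-1)) = -11/2
P[-2,-1,0,1] = (-11/2 - (-5/2)) / (1 - (-2)) = -1

-1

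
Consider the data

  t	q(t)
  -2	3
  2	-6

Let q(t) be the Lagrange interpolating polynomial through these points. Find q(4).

Evaluate each Lagrange basis at t = 4:
L_0(4) = (2)/[(-4)] = -1/2
L_1(4) = (6)/[(4)] = 3/2
Sum: 3·(-1/2) + (-6)·(3/2) = -21/2

-21/2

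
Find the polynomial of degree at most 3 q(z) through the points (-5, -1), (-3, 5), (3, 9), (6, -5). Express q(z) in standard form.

L_0(z) = (z + 3)(z - 3)(z - 6) / [-176] = -(1/176)z^3 + (3/88)z^2 + (9/176)z - 27/88
L_1(z) = (z + 5)(z - 3)(z - 6) / [108] = (1/108)z^3 - (1/27)z^2 - (1/4)z + 5/6
L_2(z) = (z + 5)(z + 3)(z - 6) / [-144] = -(1/144)z^3 - (1/72)z^2 + (11/48)z + 5/8
L_3(z) = (z + 5)(z + 3)(z - 3) / [297] = (1/297)z^3 + (5/297)z^2 - (1/33)z - 5/33
q(z) = (-1)·L_0 + 5·L_1 + 9·L_2 + (-5)·L_3
  (-1)·L_0(z) = (1/176)z^3 - (3/88)z^2 - (9/176)z + 27/88
  5·L_1(z) = (5/108)z^3 - (5/27)z^2 - (5/4)z + 25/6
  9·L_2(z) = -(1/16)z^3 - (1/8)z^2 + (33/16)z + 45/8
  (-5)·L_3(z) = -(5/297)z^3 - (25/297)z^2 + (5/33)z + 25/33
Adding term by term: -(65/2376)z^3 - (509/1188)z^2 + (241/264)z + 1433/132

q(z) = -(65/2376)z^3 - (509/1188)z^2 + (241/264)z + 1433/132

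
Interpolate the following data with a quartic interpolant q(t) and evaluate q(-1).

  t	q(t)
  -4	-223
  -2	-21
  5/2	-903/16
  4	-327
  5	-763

Evaluate each Lagrange basis at t = -1:
L_0(-1) = (1)·(-7/2)·(-5)·(-6)/[(-2)·(-13/2)·(-8)·(-9)] = -35/312
L_1(-1) = (3)·(-7/2)·(-5)·(-6)/[(2)·(-9/2)·(-6)·(-7)] = 5/6
L_2(-1) = (3)·(1)·(-5)·(-6)/[(13/2)·(9/2)·(-3/2)·(-5/2)] = 32/39
L_3(-1) = (3)·(1)·(-7/2)·(-6)/[(8)·(6)·(3/2)·(-1)] = -7/8
L_4(-1) = (3)·(1)·(-7/2)·(-5)/[(9)·(7)·(5/2)·(1)] = 1/3
Sum: (-223)·(-35/312) + (-21)·(5/6) + (-903/16)·(32/39) + (-327)·(-7/8) + (-763)·(1/3) = -7

-7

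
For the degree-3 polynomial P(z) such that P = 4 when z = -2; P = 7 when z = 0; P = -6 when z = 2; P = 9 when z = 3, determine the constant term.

7

L_0(z) = z(z - 2)(z - 3) / [-40] = -(1/40)z^3 + (1/8)z^2 - (3/20)z
L_1(z) = (z + 2)(z - 2)(z - 3) / [12] = (1/12)z^3 - (1/4)z^2 - (1/3)z + 1
L_2(z) = (z + 2)z(z - 3) / [-8] = -(1/8)z^3 + (1/8)z^2 + (3/4)z
L_3(z) = (z + 2)z(z - 2) / [15] = (1/15)z^3 - (4/15)z
P(z) = 4·L_0 + 7·L_1 + (-6)·L_2 + 9·L_3
Only the constant term is needed; take it from each L_i and combine:
4·(0) + 7·(1) + (-6)·(0) + 9·(0) = 7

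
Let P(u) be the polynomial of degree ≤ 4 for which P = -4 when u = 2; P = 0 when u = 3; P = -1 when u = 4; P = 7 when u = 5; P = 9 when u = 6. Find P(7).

-39

Using Newton's divided-difference form:
P[2,3] = (0 - (-4)) / (3 - 2) = 4
P[3,4] = (-1 - 0) / (4 - 3) = -1
P[4,5] = (7 - (-1)) / (5 - 4) = 8
P[5,6] = (9 - 7) / (6 - 5) = 2
P[2,3,4] = (-1 - 4) / (4 - 2) = -5/2
P[3,4,5] = (8 - (-1)) / (5 - 3) = 9/2
P[4,5,6] = (2 - 8) / (6 - 4) = -3
P[2,3,4,5] = (9/2 - (-5/2)) / (5 - 2) = 7/3
P[3,4,5,6] = (-3 - 9/2) / (6 - 3) = -5/2
P[2,3,4,5,6] = (-5/2 - 7/3) / (6 - 2) = -29/24
P(7) = -4 + 4·(5) + (-5/2)·(5)·(4) + (7/3)·(5)·(4)·(3) + (-29/24)·(5)·(4)·(3)·(2) = -39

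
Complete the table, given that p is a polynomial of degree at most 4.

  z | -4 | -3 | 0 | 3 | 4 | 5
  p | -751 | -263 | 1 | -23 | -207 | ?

The 5 known values determine p uniquely (degree ≤ 4).
Evaluate each Lagrange basis at z = 5:
L_0(5) = (8)·(5)·(2)·(1)/[(-1)·(-4)·(-7)·(-8)] = 5/14
L_1(5) = (9)·(5)·(2)·(1)/[(1)·(-3)·(-6)·(-7)] = -5/7
L_2(5) = (9)·(8)·(2)·(1)/[(4)·(3)·(-3)·(-4)] = 1
L_3(5) = (9)·(8)·(5)·(1)/[(7)·(6)·(3)·(-1)] = -20/7
L_4(5) = (9)·(8)·(5)·(2)/[(8)·(7)·(4)·(1)] = 45/14
Sum: (-751)·(5/14) + (-263)·(-5/7) + 1·(1) + (-23)·(-20/7) + (-207)·(45/14) = -679

-679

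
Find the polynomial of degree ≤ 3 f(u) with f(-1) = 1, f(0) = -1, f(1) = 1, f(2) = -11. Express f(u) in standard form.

f(u) = -3u^3 + 2u^2 + 3u - 1

Build the Lagrange basis polynomials:
L_0(u) = u(u - 1)(u - 2) / [-6] = -(1/6)u^3 + (1/2)u^2 - (1/3)u
L_1(u) = (u + 1)(u - 1)(u - 2) / [2] = (1/2)u^3 - u^2 - (1/2)u + 1
L_2(u) = (u + 1)u(u - 2) / [-2] = -(1/2)u^3 + (1/2)u^2 + u
L_3(u) = (u + 1)u(u - 1) / [6] = (1/6)u^3 - (1/6)u
f(u) = 1·L_0 + (-1)·L_1 + 1·L_2 + (-11)·L_3
  1·L_0(u) = -(1/6)u^3 + (1/2)u^2 - (1/3)u
  (-1)·L_1(u) = -(1/2)u^3 + u^2 + (1/2)u - 1
  1·L_2(u) = -(1/2)u^3 + (1/2)u^2 + u
  (-11)·L_3(u) = -(11/6)u^3 + (11/6)u
Adding term by term: -3u^3 + 2u^2 + 3u - 1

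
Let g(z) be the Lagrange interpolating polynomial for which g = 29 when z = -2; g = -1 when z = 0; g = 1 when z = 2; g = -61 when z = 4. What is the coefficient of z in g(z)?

L_0(z) = z(z - 2)(z - 4) / [-48] = -(1/48)z^3 + (1/8)z^2 - (1/6)z
L_1(z) = (z + 2)(z - 2)(z - 4) / [16] = (1/16)z^3 - (1/4)z^2 - (1/4)z + 1
L_2(z) = (z + 2)z(z - 4) / [-16] = -(1/16)z^3 + (1/8)z^2 + (1/2)z
L_3(z) = (z + 2)z(z - 2) / [48] = (1/48)z^3 - (1/12)z
g(z) = 29·L_0 + (-1)·L_1 + 1·L_2 + (-61)·L_3
Only the coefficient of z is needed; take it from each L_i and combine:
29·(-1/6) + (-1)·(-1/4) + 1·(1/2) + (-61)·(-1/12) = 1

1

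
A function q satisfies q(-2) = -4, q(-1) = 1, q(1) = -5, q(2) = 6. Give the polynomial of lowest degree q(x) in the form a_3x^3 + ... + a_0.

Build the Lagrange basis polynomials:
L_0(x) = (x + 1)(x - 1)(x - 2) / [-12] = -(1/12)x^3 + (1/6)x^2 + (1/12)x - 1/6
L_1(x) = (x + 2)(x - 1)(x - 2) / [6] = (1/6)x^3 - (1/6)x^2 - (2/3)x + 2/3
L_2(x) = (x + 2)(x + 1)(x - 2) / [-6] = -(1/6)x^3 - (1/6)x^2 + (2/3)x + 2/3
L_3(x) = (x + 2)(x + 1)(x - 1) / [12] = (1/12)x^3 + (1/6)x^2 - (1/12)x - 1/6
q(x) = (-4)·L_0 + 1·L_1 + (-5)·L_2 + 6·L_3
  (-4)·L_0(x) = (1/3)x^3 - (2/3)x^2 - (1/3)x + 2/3
  1·L_1(x) = (1/6)x^3 - (1/6)x^2 - (2/3)x + 2/3
  (-5)·L_2(x) = (5/6)x^3 + (5/6)x^2 - (10/3)x - 10/3
  6·L_3(x) = (1/2)x^3 + x^2 - (1/2)x - 1
Adding term by term: (11/6)x^3 + x^2 - (29/6)x - 3

q(x) = (11/6)x^3 + x^2 - (29/6)x - 3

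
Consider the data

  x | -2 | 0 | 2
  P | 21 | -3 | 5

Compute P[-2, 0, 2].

4

P[-2,0] = (-3 - 21) / (0 - (-2)) = -12
P[0,2] = (5 - (-3)) / (2 - 0) = 4
P[-2,0,2] = (4 - (-12)) / (2 - (-2)) = 4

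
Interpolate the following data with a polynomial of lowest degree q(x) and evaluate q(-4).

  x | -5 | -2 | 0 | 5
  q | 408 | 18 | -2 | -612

L_0(-4) = (-2)·(-4)·(-9)/[(-3)·(-5)·(-10)] = 12/25
L_1(-4) = (1)·(-4)·(-9)/[(3)·(-2)·(-7)] = 6/7
L_2(-4) = (1)·(-2)·(-9)/[(5)·(2)·(-5)] = -9/25
L_3(-4) = (1)·(-2)·(-4)/[(10)·(7)·(5)] = 4/175
Sum: 408·(12/25) + 18·(6/7) + (-2)·(-9/25) + (-612)·(4/175) = 198

198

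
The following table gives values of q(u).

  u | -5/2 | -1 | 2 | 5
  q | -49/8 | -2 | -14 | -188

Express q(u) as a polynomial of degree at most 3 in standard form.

q(u) = -u^3 - 3u^2 + 2u + 2

Build the Lagrange basis polynomials:
L_0(u) = (u + 1)(u - 2)(u - 5) / [-405/8] = -(8/405)u^3 + (16/135)u^2 - (8/135)u - 16/81
L_1(u) = (u + 5/2)(u - 2)(u - 5) / [27] = (1/27)u^3 - (1/6)u^2 - (5/18)u + 25/27
L_2(u) = (u + 5/2)(u + 1)(u - 5) / [-81/2] = -(2/81)u^3 + (1/27)u^2 + (10/27)u + 25/81
L_3(u) = (u + 5/2)(u + 1)(u - 2) / [135] = (1/135)u^3 + (1/90)u^2 - (1/30)u - 1/27
q(u) = (-49/8)·L_0 + (-2)·L_1 + (-14)·L_2 + (-188)·L_3
  (-49/8)·L_0(u) = (49/405)u^3 - (98/135)u^2 + (49/135)u + 98/81
  (-2)·L_1(u) = -(2/27)u^3 + (1/3)u^2 + (5/9)u - 50/27
  (-14)·L_2(u) = (28/81)u^3 - (14/27)u^2 - (140/27)u - 350/81
  (-188)·L_3(u) = -(188/135)u^3 - (94/45)u^2 + (94/15)u + 188/27
Adding term by term: -u^3 - 3u^2 + 2u + 2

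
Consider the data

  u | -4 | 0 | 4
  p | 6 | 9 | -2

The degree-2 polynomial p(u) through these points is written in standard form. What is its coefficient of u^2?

The leading coefficient equals the top divided difference p[-4,0,4].
p[-4,0] = (9 - 6) / (0 - (-4)) = 3/4
p[0,4] = (-2 - 9) / (4 - 0) = -11/4
p[-4,0,4] = (-11/4 - 3/4) / (4 - (-4)) = -7/16

-7/16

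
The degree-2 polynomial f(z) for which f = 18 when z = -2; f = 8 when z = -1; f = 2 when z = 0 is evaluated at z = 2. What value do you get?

Evaluate each Lagrange basis at z = 2:
L_0(2) = (3)·(2)/[(-1)·(-2)] = 3
L_1(2) = (4)·(2)/[(1)·(-1)] = -8
L_2(2) = (4)·(3)/[(2)·(1)] = 6
Sum: 18·(3) + 8·(-8) + 2·(6) = 2

2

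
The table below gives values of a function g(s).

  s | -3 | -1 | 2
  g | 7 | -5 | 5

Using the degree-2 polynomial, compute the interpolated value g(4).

Evaluate each Lagrange basis at s = 4:
L_0(4) = (5)·(2)/[(-2)·(-5)] = 1
L_1(4) = (7)·(2)/[(2)·(-3)] = -7/3
L_2(4) = (7)·(5)/[(5)·(3)] = 7/3
Sum: 7·(1) + (-5)·(-7/3) + 5·(7/3) = 91/3

91/3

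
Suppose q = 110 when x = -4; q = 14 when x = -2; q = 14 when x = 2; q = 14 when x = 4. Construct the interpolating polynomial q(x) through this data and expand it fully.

Build the Lagrange basis polynomials:
L_0(x) = (x + 2)(x - 2)(x - 4) / [-96] = -(1/96)x^3 + (1/24)x^2 + (1/24)x - 1/6
L_1(x) = (x + 4)(x - 2)(x - 4) / [48] = (1/48)x^3 - (1/24)x^2 - (1/3)x + 2/3
L_2(x) = (x + 4)(x + 2)(x - 4) / [-48] = -(1/48)x^3 - (1/24)x^2 + (1/3)x + 2/3
L_3(x) = (x + 4)(x + 2)(x - 2) / [96] = (1/96)x^3 + (1/24)x^2 - (1/24)x - 1/6
q(x) = 110·L_0 + 14·L_1 + 14·L_2 + 14·L_3
  110·L_0(x) = -(55/48)x^3 + (55/12)x^2 + (55/12)x - 55/3
  14·L_1(x) = (7/24)x^3 - (7/12)x^2 - (14/3)x + 28/3
  14·L_2(x) = -(7/24)x^3 - (7/12)x^2 + (14/3)x + 28/3
  14·L_3(x) = (7/48)x^3 + (7/12)x^2 - (7/12)x - 7/3
Adding term by term: -x^3 + 4x^2 + 4x - 2

q(x) = -x^3 + 4x^2 + 4x - 2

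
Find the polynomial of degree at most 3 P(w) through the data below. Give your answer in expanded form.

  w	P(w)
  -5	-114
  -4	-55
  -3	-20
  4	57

P(w) = w^3 - 2w + 1

Newton's divided differences:
P[-5,-4] = (-55 - (-114)) / (-4 - (-5)) = 59
P[-4,-3] = (-20 - (-55)) / (-3 - (-4)) = 35
P[-3,4] = (57 - (-20)) / (4 - (-3)) = 11
P[-5,-4,-3] = (35 - 59) / (-3 - (-5)) = -12
P[-4,-3,4] = (11 - 35) / (4 - (-4)) = -3
P[-5,-4,-3,4] = (-3 - (-12)) / (4 - (-5)) = 1
P(w) = -114 + 59·(w + 5) + (-12)·(w + 5)(w + 4) + 1·(w + 5)(w + 4)(w + 3)
Expanding: P(w) = w^3 - 2w + 1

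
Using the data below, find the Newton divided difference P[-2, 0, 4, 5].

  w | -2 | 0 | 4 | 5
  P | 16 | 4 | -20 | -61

P[-2,0] = (4 - 16) / (0 - (-2)) = -6
P[0,4] = (-20 - 4) / (4 - 0) = -6
P[4,5] = (-61 - (-20)) / (5 - 4) = -41
P[-2,0,4] = (-6 - (-6)) / (4 - (-2)) = 0
P[0,4,5] = (-41 - (-6)) / (5 - 0) = -7
P[-2,0,4,5] = (-7 - 0) / (5 - (-2)) = -1

-1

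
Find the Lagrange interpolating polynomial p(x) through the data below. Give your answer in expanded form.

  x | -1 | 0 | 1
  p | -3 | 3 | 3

p(x) = -3x^2 + 3x + 3

Build the Lagrange basis polynomials:
L_0(x) = x(x - 1) / [2] = (1/2)x^2 - (1/2)x
L_1(x) = (x + 1)(x - 1) / [-1] = -x^2 + 1
L_2(x) = (x + 1)x / [2] = (1/2)x^2 + (1/2)x
p(x) = (-3)·L_0 + 3·L_1 + 3·L_2
  (-3)·L_0(x) = -(3/2)x^2 + (3/2)x
  3·L_1(x) = -3x^2 + 3
  3·L_2(x) = (3/2)x^2 + (3/2)x
Adding term by term: -3x^2 + 3x + 3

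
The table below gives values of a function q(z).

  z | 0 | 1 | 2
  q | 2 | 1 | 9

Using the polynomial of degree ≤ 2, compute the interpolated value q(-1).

12

L_0(-1) = (-2)·(-3)/[(-1)·(-2)] = 3
L_1(-1) = (-1)·(-3)/[(1)·(-1)] = -3
L_2(-1) = (-1)·(-2)/[(2)·(1)] = 1
Sum: 2·(3) + 1·(-3) + 9·(1) = 12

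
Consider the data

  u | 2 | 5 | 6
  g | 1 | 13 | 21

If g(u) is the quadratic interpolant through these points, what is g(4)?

Evaluate each Lagrange basis at u = 4:
L_0(4) = (-1)·(-2)/[(-3)·(-4)] = 1/6
L_1(4) = (2)·(-2)/[(3)·(-1)] = 4/3
L_2(4) = (2)·(-1)/[(4)·(1)] = -1/2
Sum: 1·(1/6) + 13·(4/3) + 21·(-1/2) = 7

7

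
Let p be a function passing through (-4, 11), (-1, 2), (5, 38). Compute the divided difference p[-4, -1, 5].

1

p[-4,-1] = (2 - 11) / (-1 - (-4)) = -3
p[-1,5] = (38 - 2) / (5 - (-1)) = 6
p[-4,-1,5] = (6 - (-3)) / (5 - (-4)) = 1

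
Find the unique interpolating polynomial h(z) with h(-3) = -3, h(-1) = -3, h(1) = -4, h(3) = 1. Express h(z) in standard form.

h(z) = (7/48)z^3 + (5/16)z^2 - (31/48)z - 61/16

Build the Lagrange basis polynomials:
L_0(z) = (z + 1)(z - 1)(z - 3) / [-48] = -(1/48)z^3 + (1/16)z^2 + (1/48)z - 1/16
L_1(z) = (z + 3)(z - 1)(z - 3) / [16] = (1/16)z^3 - (1/16)z^2 - (9/16)z + 9/16
L_2(z) = (z + 3)(z + 1)(z - 3) / [-16] = -(1/16)z^3 - (1/16)z^2 + (9/16)z + 9/16
L_3(z) = (z + 3)(z + 1)(z - 1) / [48] = (1/48)z^3 + (1/16)z^2 - (1/48)z - 1/16
h(z) = (-3)·L_0 + (-3)·L_1 + (-4)·L_2 + 1·L_3
  (-3)·L_0(z) = (1/16)z^3 - (3/16)z^2 - (1/16)z + 3/16
  (-3)·L_1(z) = -(3/16)z^3 + (3/16)z^2 + (27/16)z - 27/16
  (-4)·L_2(z) = (1/4)z^3 + (1/4)z^2 - (9/4)z - 9/4
  1·L_3(z) = (1/48)z^3 + (1/16)z^2 - (1/48)z - 1/16
Adding term by term: (7/48)z^3 + (5/16)z^2 - (31/48)z - 61/16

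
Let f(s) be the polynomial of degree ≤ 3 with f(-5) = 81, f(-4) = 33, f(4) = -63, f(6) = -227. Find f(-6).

157

Evaluate each Lagrange basis at s = -6:
L_0(-6) = (-2)·(-10)·(-12)/[(-1)·(-9)·(-11)] = 80/33
L_1(-6) = (-1)·(-10)·(-12)/[(1)·(-8)·(-10)] = -3/2
L_2(-6) = (-1)·(-2)·(-12)/[(9)·(8)·(-2)] = 1/6
L_3(-6) = (-1)·(-2)·(-10)/[(11)·(10)·(2)] = -1/11
Sum: 81·(80/33) + 33·(-3/2) + (-63)·(1/6) + (-227)·(-1/11) = 157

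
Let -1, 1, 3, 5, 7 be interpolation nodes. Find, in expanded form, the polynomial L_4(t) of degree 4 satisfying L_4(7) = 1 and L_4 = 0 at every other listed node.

L_4(t) = (t + 1)(t - 1)(t - 3)(t - 5) / [(8)·(6)·(4)·(2)]
       = (t^4 - 8t^3 + 14t^2 + 8t - 15) / (384)

L_4(t) = (1/384)t^4 - (1/48)t^3 + (7/192)t^2 + (1/48)t - 5/128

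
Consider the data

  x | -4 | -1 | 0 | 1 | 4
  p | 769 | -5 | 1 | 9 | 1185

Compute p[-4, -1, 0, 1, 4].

4

p[-4,-1] = (-5 - 769) / (-1 - (-4)) = -258
p[-1,0] = (1 - (-5)) / (0 - (-1)) = 6
p[0,1] = (9 - 1) / (1 - 0) = 8
p[1,4] = (1185 - 9) / (4 - 1) = 392
p[-4,-1,0] = (6 - (-258)) / (0 - (-4)) = 66
p[-1,0,1] = (8 - 6) / (1 - (-1)) = 1
p[0,1,4] = (392 - 8) / (4 - 0) = 96
p[-4,-1,0,1] = (1 - 66) / (1 - (-4)) = -13
p[-1,0,1,4] = (96 - 1) / (4 - (-1)) = 19
p[-4,-1,0,1,4] = (19 - (-13)) / (4 - (-4)) = 4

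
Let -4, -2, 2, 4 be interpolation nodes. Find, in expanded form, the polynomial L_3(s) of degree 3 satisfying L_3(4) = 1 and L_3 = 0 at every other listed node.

L_3(s) = (s + 4)(s + 2)(s - 2) / [(8)·(6)·(2)]
       = (s^3 + 4s^2 - 4s - 16) / (96)

L_3(s) = (1/96)s^3 + (1/24)s^2 - (1/24)s - 1/6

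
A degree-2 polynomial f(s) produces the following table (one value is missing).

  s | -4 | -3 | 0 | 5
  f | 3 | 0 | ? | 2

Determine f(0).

The 3 known values determine f uniquely (degree ≤ 2).
Evaluate each Lagrange basis at s = 0:
L_0(0) = (3)·(-5)/[(-1)·(-9)] = -5/3
L_1(0) = (4)·(-5)/[(1)·(-8)] = 5/2
L_2(0) = (4)·(3)/[(9)·(8)] = 1/6
Sum: 3·(-5/3) + 0 + 2·(1/6) = -14/3

-14/3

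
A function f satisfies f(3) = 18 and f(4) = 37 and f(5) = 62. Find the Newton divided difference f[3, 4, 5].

f[3,4] = (37 - 18) / (4 - 3) = 19
f[4,5] = (62 - 37) / (5 - 4) = 25
f[3,4,5] = (25 - 19) / (5 - 3) = 3

3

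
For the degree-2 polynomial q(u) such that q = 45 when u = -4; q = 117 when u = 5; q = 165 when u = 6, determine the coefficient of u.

Build the Lagrange basis polynomials:
L_0(u) = (u - 5)(u - 6) / [90] = (1/90)u^2 - (11/90)u + 1/3
L_1(u) = (u + 4)(u - 6) / [-9] = -(1/9)u^2 + (2/9)u + 8/3
L_2(u) = (u + 4)(u - 5) / [10] = (1/10)u^2 - (1/10)u - 2
q(u) = 45·L_0 + 117·L_1 + 165·L_2
Only the coefficient of u is needed; take it from each L_i and combine:
45·(-11/90) + 117·(2/9) + 165·(-1/10) = 4

4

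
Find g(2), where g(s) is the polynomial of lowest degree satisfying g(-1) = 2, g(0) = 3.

L_0(2) = (2)/[(-1)] = -2
L_1(2) = (3)/[(1)] = 3
Sum: 2·(-2) + 3·(3) = 5

5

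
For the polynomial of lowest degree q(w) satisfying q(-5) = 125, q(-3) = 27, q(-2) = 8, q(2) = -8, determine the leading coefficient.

-1

Build the Lagrange basis polynomials:
L_0(w) = (w + 3)(w + 2)(w - 2) / [-42] = -(1/42)w^3 - (1/14)w^2 + (2/21)w + 2/7
L_1(w) = (w + 5)(w + 2)(w - 2) / [10] = (1/10)w^3 + (1/2)w^2 - (2/5)w - 2
L_2(w) = (w + 5)(w + 3)(w - 2) / [-12] = -(1/12)w^3 - (1/2)w^2 + (1/12)w + 5/2
L_3(w) = (w + 5)(w + 3)(w + 2) / [140] = (1/140)w^3 + (1/14)w^2 + (31/140)w + 3/14
q(w) = 125·L_0 + 27·L_1 + 8·L_2 + (-8)·L_3
Only the coefficient of w^3 is needed; take it from each L_i and combine:
125·(-1/42) + 27·(1/10) + 8·(-1/12) + (-8)·(1/140) = -1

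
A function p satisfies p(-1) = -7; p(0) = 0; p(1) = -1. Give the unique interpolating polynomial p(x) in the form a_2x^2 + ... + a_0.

Build the Lagrange basis polynomials:
L_0(x) = x(x - 1) / [2] = (1/2)x^2 - (1/2)x
L_1(x) = (x + 1)(x - 1) / [-1] = -x^2 + 1
L_2(x) = (x + 1)x / [2] = (1/2)x^2 + (1/2)x
p(x) = (-7)·L_0 + 0·L_1 + (-1)·L_2
  (-7)·L_0(x) = -(7/2)x^2 + (7/2)x
  0·L_1(x) = 0
  (-1)·L_2(x) = -(1/2)x^2 - (1/2)x
Adding term by term: -4x^2 + 3x

p(x) = -4x^2 + 3x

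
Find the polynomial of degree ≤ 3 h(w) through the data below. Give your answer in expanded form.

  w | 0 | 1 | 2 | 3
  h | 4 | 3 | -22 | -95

h(w) = -4w^3 + 3w + 4

Newton's divided differences:
h[0,1] = (3 - 4) / (1 - 0) = -1
h[1,2] = (-22 - 3) / (2 - 1) = -25
h[2,3] = (-95 - (-22)) / (3 - 2) = -73
h[0,1,2] = (-25 - (-1)) / (2 - 0) = -12
h[1,2,3] = (-73 - (-25)) / (3 - 1) = -24
h[0,1,2,3] = (-24 - (-12)) / (3 - 0) = -4
h(w) = 4 + (-1)·w + (-12)·w(w - 1) + (-4)·w(w - 1)(w - 2)
Expanding: h(w) = -4w^3 + 3w + 4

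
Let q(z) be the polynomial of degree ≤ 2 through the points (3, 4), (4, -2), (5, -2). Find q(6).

4

Evaluate each Lagrange basis at z = 6:
L_0(6) = (2)·(1)/[(-1)·(-2)] = 1
L_1(6) = (3)·(1)/[(1)·(-1)] = -3
L_2(6) = (3)·(2)/[(2)·(1)] = 3
Sum: 4·(1) + (-2)·(-3) + (-2)·(3) = 4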